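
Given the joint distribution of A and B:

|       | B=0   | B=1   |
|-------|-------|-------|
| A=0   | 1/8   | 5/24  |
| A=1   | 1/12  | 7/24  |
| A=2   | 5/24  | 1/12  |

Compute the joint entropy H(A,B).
H(A,B) = -Σ P(A,B) log₂ P(A,B), summed over the non-zero cells:
H(A,B) = -[(1/8)·log₂(1/8) + (5/24)·log₂(5/24) + (1/12)·log₂(1/12) + (7/24)·log₂(7/24) + (5/24)·log₂(5/24) + (1/12)·log₂(1/12)]
  = 0.3750 + 0.4715 + 0.2987 + 0.5185 + 0.4715 + 0.2987
  = 2.4339 bits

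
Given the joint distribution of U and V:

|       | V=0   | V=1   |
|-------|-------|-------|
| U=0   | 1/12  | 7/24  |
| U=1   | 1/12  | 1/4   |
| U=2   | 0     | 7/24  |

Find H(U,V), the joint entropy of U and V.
H(U,V) = -Σ P(U,V) log₂ P(U,V), summed over the non-zero cells:
H(U,V) = -[(1/12)·log₂(1/12) + (7/24)·log₂(7/24) + (1/12)·log₂(1/12) + (1/4)·log₂(1/4) + (7/24)·log₂(7/24)]
  = 0.2987 + 0.5185 + 0.2987 + 0.5000 + 0.5185
  = 2.1344 bits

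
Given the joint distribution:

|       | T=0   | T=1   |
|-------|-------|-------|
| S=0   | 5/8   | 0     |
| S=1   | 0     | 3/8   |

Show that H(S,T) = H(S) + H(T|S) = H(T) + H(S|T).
Marginal P(S) (row sums):
  P(S=0) = 5/8 + 0 = 5/8
  P(S=1) = 0 + 3/8 = 3/8
Marginal P(T) (column sums):
  P(T=0) = 5/8 + 0 = 5/8
  P(T=1) = 0 + 3/8 = 3/8

Decomposition 1: H(S) + H(T|S)
H(S) = -[(5/8)·log₂(5/8) + (3/8)·log₂(3/8)]
  = 0.4238 + 0.5306
  = 0.9544 bits
H(T|S) = -Σ P(S,T)·log₂ P(T|S), where P(T|S) = P(S,T) / P(S)
  (cells with P(S,T) = 0 contribute 0)
  (S=0,T=0): P(T|S) = (5/8)/(5/8) = 1;  -(5/8)·log₂(1) = 0.0000
  (S=1,T=1): P(T|S) = (3/8)/(3/8) = 1;  -(3/8)·log₂(1) = 0.0000
H(T|S) = 0.0000 + 0.0000
  = 0.0000 bits
H(S) + H(T|S) = 0.9544 + 0.0000 = 0.9544 bits

Decomposition 2: H(T) + H(S|T)
H(T) = -[(5/8)·log₂(5/8) + (3/8)·log₂(3/8)]
  = 0.4238 + 0.5306
  = 0.9544 bits
H(S|T) = -Σ P(S,T)·log₂ P(S|T), where P(S|T) = P(S,T) / P(T)
  (cells with P(S,T) = 0 contribute 0)
  (S=0,T=0): P(S|T) = (5/8)/(5/8) = 1;  -(5/8)·log₂(1) = 0.0000
  (S=1,T=1): P(S|T) = (3/8)/(3/8) = 1;  -(3/8)·log₂(1) = 0.0000
H(S|T) = 0.0000 + 0.0000
  = 0.0000 bits
H(T) + H(S|T) = 0.9544 + 0.0000 = 0.9544 bits

Direct computation of the joint entropy:
H(S,T) = -[(5/8)·log₂(5/8) + (3/8)·log₂(3/8)]
  = 0.4238 + 0.5306
  = 0.9544 bits

All three agree: H(S,T) = 0.9544 bits ✓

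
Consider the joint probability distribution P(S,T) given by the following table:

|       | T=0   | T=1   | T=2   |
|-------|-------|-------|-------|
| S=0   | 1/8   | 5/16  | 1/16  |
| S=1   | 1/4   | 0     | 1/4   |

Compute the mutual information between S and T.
Marginal P(S) (row sums):
  P(S=0) = 1/8 + 5/16 + 1/16 = 1/2
  P(S=1) = 1/4 + 0 + 1/4 = 1/2
Marginal P(T) (column sums):
  P(T=0) = 1/8 + 1/4 = 3/8
  P(T=1) = 5/16 + 0 = 5/16
  P(T=2) = 1/16 + 1/4 = 5/16

H(S) = -[(1/2)·log₂(1/2) + (1/2)·log₂(1/2)]
  = 0.5000 + 0.5000
  = 1.0000 bits
H(T) = -[(3/8)·log₂(3/8) + (5/16)·log₂(5/16) + (5/16)·log₂(5/16)]
  = 0.5306 + 0.5244 + 0.5244
  = 1.5794 bits
H(S,T) = -[(1/8)·log₂(1/8) + (5/16)·log₂(5/16) + (1/16)·log₂(1/16) + (1/4)·log₂(1/4) + (1/4)·log₂(1/4)]
  = 0.3750 + 0.5244 + 0.2500 + 0.5000 + 0.5000
  = 2.1494 bits

I(S;T) = H(S) + H(T) - H(S,T)
  = 1.0000 + 1.5794 - 2.1494
  = 0.4300 bits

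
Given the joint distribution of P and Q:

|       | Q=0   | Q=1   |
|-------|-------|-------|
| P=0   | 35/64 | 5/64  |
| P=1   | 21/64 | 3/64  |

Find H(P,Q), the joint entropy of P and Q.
H(P,Q) = -Σ P(P,Q) log₂ P(P,Q), summed over the non-zero cells:
H(P,Q) = -[(35/64)·log₂(35/64) + (5/64)·log₂(5/64) + (21/64)·log₂(21/64) + (3/64)·log₂(3/64)]
  = 0.4762 + 0.2873 + 0.5275 + 0.2070
  = 1.4980 bits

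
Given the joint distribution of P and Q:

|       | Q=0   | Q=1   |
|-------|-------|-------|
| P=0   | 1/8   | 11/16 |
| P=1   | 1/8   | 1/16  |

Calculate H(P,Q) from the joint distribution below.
H(P,Q) = -Σ P(P,Q) log₂ P(P,Q), summed over the non-zero cells:
H(P,Q) = -[(1/8)·log₂(1/8) + (11/16)·log₂(11/16) + (1/8)·log₂(1/8) + (1/16)·log₂(1/16)]
  = 0.3750 + 0.3716 + 0.3750 + 0.2500
  = 1.3716 bits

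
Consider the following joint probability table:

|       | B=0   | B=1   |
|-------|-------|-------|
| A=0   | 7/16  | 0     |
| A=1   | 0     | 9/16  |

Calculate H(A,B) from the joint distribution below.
H(A,B) = -Σ P(A,B) log₂ P(A,B), summed over the non-zero cells:
H(A,B) = -[(7/16)·log₂(7/16) + (9/16)·log₂(9/16)]
  = 0.5218 + 0.4669
  = 0.9887 bits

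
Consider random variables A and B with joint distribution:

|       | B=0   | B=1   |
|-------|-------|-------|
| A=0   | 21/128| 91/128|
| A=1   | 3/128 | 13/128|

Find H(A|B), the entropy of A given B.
Marginal P(B) (column sums):
  P(B=0) = 21/128 + 3/128 = 3/16
  P(B=1) = 91/128 + 13/128 = 13/16

H(A|B) = -Σ P(A,B)·log₂ P(A|B), where P(A|B) = P(A,B) / P(B)
  (A=0,B=0): P(A|B) = (21/128)/(3/16) = 7/8;  -(21/128)·log₂(7/8) = 0.0316
  (A=0,B=1): P(A|B) = (91/128)/(13/16) = 7/8;  -(91/128)·log₂(7/8) = 0.1370
  (A=1,B=0): P(A|B) = (3/128)/(3/16) = 1/8;  -(3/128)·log₂(1/8) = 0.0703
  (A=1,B=1): P(A|B) = (13/128)/(13/16) = 1/8;  -(13/128)·log₂(1/8) = 0.3047
H(A|B) = 0.0316 + 0.1370 + 0.0703 + 0.3047
  = 0.5436 bits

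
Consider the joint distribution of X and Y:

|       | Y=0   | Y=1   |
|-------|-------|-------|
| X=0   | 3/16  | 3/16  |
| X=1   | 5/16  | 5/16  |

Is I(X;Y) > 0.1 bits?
Marginal P(X) (row sums):
  P(X=0) = 3/16 + 3/16 = 3/8
  P(X=1) = 5/16 + 5/16 = 5/8
Marginal P(Y) (column sums):
  P(Y=0) = 3/16 + 5/16 = 1/2
  P(Y=1) = 3/16 + 5/16 = 1/2

H(X) = -[(3/8)·log₂(3/8) + (5/8)·log₂(5/8)]
  = 0.5306 + 0.4238
  = 0.9544 bits
H(Y) = -[(1/2)·log₂(1/2) + (1/2)·log₂(1/2)]
  = 0.5000 + 0.5000
  = 1.0000 bits
H(X,Y) = -[(3/16)·log₂(3/16) + (3/16)·log₂(3/16) + (5/16)·log₂(5/16) + (5/16)·log₂(5/16)]
  = 0.4528 + 0.4528 + 0.5244 + 0.5244
  = 1.9544 bits

I(X;Y) = H(X) + H(Y) - H(X,Y)
  = 0.9544 + 1.0000 - 1.9544
  = 0.0000 bits

No. I(X;Y) = 0.0000 bits, which is ≤ 0.1 bits.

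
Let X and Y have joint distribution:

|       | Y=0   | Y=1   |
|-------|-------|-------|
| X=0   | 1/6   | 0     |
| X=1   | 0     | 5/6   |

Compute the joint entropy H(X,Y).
H(X,Y) = -Σ P(X,Y) log₂ P(X,Y), summed over the non-zero cells:
H(X,Y) = -[(1/6)·log₂(1/6) + (5/6)·log₂(5/6)]
  = 0.4308 + 0.2192
  = 0.6500 bits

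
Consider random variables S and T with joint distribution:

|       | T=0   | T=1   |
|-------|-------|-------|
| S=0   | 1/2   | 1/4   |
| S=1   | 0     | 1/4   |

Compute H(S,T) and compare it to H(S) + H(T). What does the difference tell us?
Marginal P(S) (row sums):
  P(S=0) = 1/2 + 1/4 = 3/4
  P(S=1) = 0 + 1/4 = 1/4
Marginal P(T) (column sums):
  P(T=0) = 1/2 + 0 = 1/2
  P(T=1) = 1/4 + 1/4 = 1/2

H(S,T) = -[(1/2)·log₂(1/2) + (1/4)·log₂(1/4) + (1/4)·log₂(1/4)]
  = 0.5000 + 0.5000 + 0.5000
  = 1.5000 bits
H(S) = -[(3/4)·log₂(3/4) + (1/4)·log₂(1/4)]
  = 0.3113 + 0.5000
  = 0.8113 bits
H(T) = -[(1/2)·log₂(1/2) + (1/2)·log₂(1/2)]
  = 0.5000 + 0.5000
  = 1.0000 bits

H(S) + H(T) = 0.8113 + 1.0000 = 1.8113 bits
Difference: H(S) + H(T) - H(S,T) = 1.8113 - 1.5000 = 0.3113 bits = I(S;T)

The difference is the mutual information; it is positive here, so S and T are dependent (knowing one reduces uncertainty about the other by 0.3113 bits).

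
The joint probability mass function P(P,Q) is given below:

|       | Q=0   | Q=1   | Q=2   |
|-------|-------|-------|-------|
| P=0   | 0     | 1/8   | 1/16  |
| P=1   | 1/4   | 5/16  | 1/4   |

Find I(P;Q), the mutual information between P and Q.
Marginal P(P) (row sums):
  P(P=0) = 0 + 1/8 + 1/16 = 3/16
  P(P=1) = 1/4 + 5/16 + 1/4 = 13/16
Marginal P(Q) (column sums):
  P(Q=0) = 0 + 1/4 = 1/4
  P(Q=1) = 1/8 + 5/16 = 7/16
  P(Q=2) = 1/16 + 1/4 = 5/16

H(P) = -[(3/16)·log₂(3/16) + (13/16)·log₂(13/16)]
  = 0.4528 + 0.2434
  = 0.6962 bits
H(Q) = -[(1/4)·log₂(1/4) + (7/16)·log₂(7/16) + (5/16)·log₂(5/16)]
  = 0.5000 + 0.5218 + 0.5244
  = 1.5462 bits
H(P,Q) = -[(1/8)·log₂(1/8) + (1/16)·log₂(1/16) + (1/4)·log₂(1/4) + (5/16)·log₂(5/16) + (1/4)·log₂(1/4)]
  = 0.3750 + 0.2500 + 0.5000 + 0.5244 + 0.5000
  = 2.1494 bits

I(P;Q) = H(P) + H(Q) - H(P,Q)
  = 0.6962 + 1.5462 - 2.1494
  = 0.0930 bits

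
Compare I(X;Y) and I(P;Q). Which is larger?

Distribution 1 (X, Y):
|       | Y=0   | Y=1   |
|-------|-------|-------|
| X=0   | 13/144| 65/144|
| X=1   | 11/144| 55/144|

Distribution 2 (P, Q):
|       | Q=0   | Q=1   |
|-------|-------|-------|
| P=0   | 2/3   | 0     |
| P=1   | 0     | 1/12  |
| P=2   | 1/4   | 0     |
Distribution 1 (X, Y):
Marginal P(X) (row sums):
  P(X=0) = 13/144 + 65/144 = 13/24
  P(X=1) = 11/144 + 55/144 = 11/24
Marginal P(Y) (column sums):
  P(Y=0) = 13/144 + 11/144 = 1/6
  P(Y=1) = 65/144 + 55/144 = 5/6

H(X) = -[(13/24)·log₂(13/24) + (11/24)·log₂(11/24)]
  = 0.4791 + 0.5159
  = 0.9950 bits
H(Y) = -[(1/6)·log₂(1/6) + (5/6)·log₂(5/6)]
  = 0.4308 + 0.2192
  = 0.6500 bits
H(X,Y) = -[(13/144)·log₂(13/144) + (65/144)·log₂(65/144) + (11/144)·log₂(11/144) + (55/144)·log₂(55/144)]
  = 0.3132 + 0.5180 + 0.2834 + 0.5304
  = 1.6450 bits

I(X;Y) = H(X) + H(Y) - H(X,Y)
  = 0.9950 + 0.6500 - 1.6450
  = 0.0000 bits

Distribution 2 (P, Q):
Marginal P(P) (row sums):
  P(P=0) = 2/3 + 0 = 2/3
  P(P=1) = 0 + 1/12 = 1/12
  P(P=2) = 1/4 + 0 = 1/4
Marginal P(Q) (column sums):
  P(Q=0) = 2/3 + 0 + 1/4 = 11/12
  P(Q=1) = 0 + 1/12 + 0 = 1/12

H(P) = -[(2/3)·log₂(2/3) + (1/12)·log₂(1/12) + (1/4)·log₂(1/4)]
  = 0.3900 + 0.2987 + 0.5000
  = 1.1887 bits
H(Q) = -[(11/12)·log₂(11/12) + (1/12)·log₂(1/12)]
  = 0.1151 + 0.2987
  = 0.4138 bits
H(P,Q) = -[(2/3)·log₂(2/3) + (1/12)·log₂(1/12) + (1/4)·log₂(1/4)]
  = 0.3900 + 0.2987 + 0.5000
  = 1.1887 bits

I(P;Q) = H(P) + H(Q) - H(P,Q)
  = 1.1887 + 0.4138 - 1.1887
  = 0.4138 bits

I(P;Q) = 0.4138 bits > I(X;Y) = 0.0000 bits, so (P, Q) has the higher mutual information (stronger dependence).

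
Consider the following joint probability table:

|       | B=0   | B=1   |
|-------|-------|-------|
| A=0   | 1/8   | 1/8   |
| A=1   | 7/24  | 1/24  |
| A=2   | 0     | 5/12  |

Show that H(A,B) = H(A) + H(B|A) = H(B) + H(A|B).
Marginal P(A) (row sums):
  P(A=0) = 1/8 + 1/8 = 1/4
  P(A=1) = 7/24 + 1/24 = 1/3
  P(A=2) = 0 + 5/12 = 5/12
Marginal P(B) (column sums):
  P(B=0) = 1/8 + 7/24 + 0 = 5/12
  P(B=1) = 1/8 + 1/24 + 5/12 = 7/12

Decomposition 1: H(A) + H(B|A)
H(A) = -[(1/4)·log₂(1/4) + (1/3)·log₂(1/3) + (5/12)·log₂(5/12)]
  = 0.5000 + 0.5283 + 0.5263
  = 1.5546 bits
H(B|A) = -Σ P(A,B)·log₂ P(B|A), where P(B|A) = P(A,B) / P(A)
  (cells with P(A,B) = 0 contribute 0)
  (A=0,B=0): P(B|A) = (1/8)/(1/4) = 1/2;  -(1/8)·log₂(1/2) = 0.1250
  (A=0,B=1): P(B|A) = (1/8)/(1/4) = 1/2;  -(1/8)·log₂(1/2) = 0.1250
  (A=1,B=0): P(B|A) = (7/24)/(1/3) = 7/8;  -(7/24)·log₂(7/8) = 0.0562
  (A=1,B=1): P(B|A) = (1/24)/(1/3) = 1/8;  -(1/24)·log₂(1/8) = 0.1250
  (A=2,B=1): P(B|A) = (5/12)/(5/12) = 1;  -(5/12)·log₂(1) = 0.0000
H(B|A) = 0.1250 + 0.1250 + 0.0562 + 0.1250 + 0.0000
  = 0.4312 bits
H(A) + H(B|A) = 1.5546 + 0.4312 = 1.9858 bits

Decomposition 2: H(B) + H(A|B)
H(B) = -[(5/12)·log₂(5/12) + (7/12)·log₂(7/12)]
  = 0.5263 + 0.4536
  = 0.9799 bits
H(A|B) = -Σ P(A,B)·log₂ P(A|B), where P(A|B) = P(A,B) / P(B)
  (cells with P(A,B) = 0 contribute 0)
  (A=0,B=0): P(A|B) = (1/8)/(5/12) = 3/10;  -(1/8)·log₂(3/10) = 0.2171
  (A=0,B=1): P(A|B) = (1/8)/(7/12) = 3/14;  -(1/8)·log₂(3/14) = 0.2778
  (A=1,B=0): P(A|B) = (7/24)/(5/12) = 7/10;  -(7/24)·log₂(7/10) = 0.1501
  (A=1,B=1): P(A|B) = (1/24)/(7/12) = 1/14;  -(1/24)·log₂(1/14) = 0.1586
  (A=2,B=1): P(A|B) = (5/12)/(7/12) = 5/7;  -(5/12)·log₂(5/7) = 0.2023
H(A|B) = 0.2171 + 0.2778 + 0.1501 + 0.1586 + 0.2023
  = 1.0059 bits
H(B) + H(A|B) = 0.9799 + 1.0059 = 1.9858 bits

Direct computation of the joint entropy:
H(A,B) = -[(1/8)·log₂(1/8) + (1/8)·log₂(1/8) + (7/24)·log₂(7/24) + (1/24)·log₂(1/24) + (5/12)·log₂(5/12)]
  = 0.3750 + 0.3750 + 0.5185 + 0.1910 + 0.5263
  = 1.9858 bits

All three agree: H(A,B) = 1.9858 bits ✓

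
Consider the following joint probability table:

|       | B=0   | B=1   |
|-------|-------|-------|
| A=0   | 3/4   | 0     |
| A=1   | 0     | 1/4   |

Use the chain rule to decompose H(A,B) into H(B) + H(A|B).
By the chain rule: H(A,B) = H(B) + H(A|B)

Marginal P(B) (column sums):
  P(B=0) = 3/4 + 0 = 3/4
  P(B=1) = 0 + 1/4 = 1/4
H(B) = -[(3/4)·log₂(3/4) + (1/4)·log₂(1/4)]
  = 0.3113 + 0.5000
  = 0.8113 bits
H(A|B) = -Σ P(A,B)·log₂ P(A|B), where P(A|B) = P(A,B) / P(B)
  (cells with P(A,B) = 0 contribute 0)
  (A=0,B=0): P(A|B) = (3/4)/(3/4) = 1;  -(3/4)·log₂(1) = 0.0000
  (A=1,B=1): P(A|B) = (1/4)/(1/4) = 1;  -(1/4)·log₂(1) = 0.0000
H(A|B) = 0.0000 + 0.0000
  = 0.0000 bits

H(A,B) = H(B) + H(A|B) = 0.8113 + 0.0000 = 0.8113 bits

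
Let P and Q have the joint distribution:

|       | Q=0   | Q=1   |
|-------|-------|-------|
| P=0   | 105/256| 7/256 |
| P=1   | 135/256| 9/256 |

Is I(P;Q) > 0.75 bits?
Marginal P(P) (row sums):
  P(P=0) = 105/256 + 7/256 = 7/16
  P(P=1) = 135/256 + 9/256 = 9/16
Marginal P(Q) (column sums):
  P(Q=0) = 105/256 + 135/256 = 15/16
  P(Q=1) = 7/256 + 9/256 = 1/16

H(P) = -[(7/16)·log₂(7/16) + (9/16)·log₂(9/16)]
  = 0.5218 + 0.4669
  = 0.9887 bits
H(Q) = -[(15/16)·log₂(15/16) + (1/16)·log₂(1/16)]
  = 0.0873 + 0.2500
  = 0.3373 bits
H(P,Q) = -[(105/256)·log₂(105/256) + (7/256)·log₂(7/256) + (135/256)·log₂(135/256) + (9/256)·log₂(9/256)]
  = 0.5274 + 0.1420 + 0.4868 + 0.1698
  = 1.3260 bits

I(P;Q) = H(P) + H(Q) - H(P,Q)
  = 0.9887 + 0.3373 - 1.3260
  = 0.0000 bits

No. I(P;Q) = 0.0000 bits, which is ≤ 0.75 bits.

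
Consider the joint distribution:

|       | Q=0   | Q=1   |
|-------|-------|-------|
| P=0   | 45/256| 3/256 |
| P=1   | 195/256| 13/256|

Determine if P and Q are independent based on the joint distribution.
Marginal P(P) (row sums):
  P(P=0) = 45/256 + 3/256 = 3/16
  P(P=1) = 195/256 + 13/256 = 13/16
Marginal P(Q) (column sums):
  P(Q=0) = 45/256 + 195/256 = 15/16
  P(Q=1) = 3/256 + 13/256 = 1/16

P and Q are independent iff P(P=i,Q=j) = P(P=i)·P(Q=j) for every cell.
  P(P=0)·P(Q=0) = 3/16 × 15/16 = 45/256 = P(P=0,Q=0) ✓
  P(P=0)·P(Q=1) = 3/16 × 1/16 = 3/256 = P(P=0,Q=1) ✓
  P(P=1)·P(Q=0) = 13/16 × 15/16 = 195/256 = P(P=1,Q=0) ✓
  P(P=1)·P(Q=1) = 13/16 × 1/16 = 13/256 = P(P=1,Q=1) ✓

Yes, P and Q are independent: every cell factors, so I(P;Q) = 0 bits.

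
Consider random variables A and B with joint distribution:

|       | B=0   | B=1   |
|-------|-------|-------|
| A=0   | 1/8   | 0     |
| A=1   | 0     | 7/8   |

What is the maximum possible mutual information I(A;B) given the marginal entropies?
The upper bound on mutual information is I(A;B) ≤ min(H(A), H(B)).

Marginal P(A) (row sums):
  P(A=0) = 1/8 + 0 = 1/8
  P(A=1) = 0 + 7/8 = 7/8
Marginal P(B) (column sums):
  P(B=0) = 1/8 + 0 = 1/8
  P(B=1) = 0 + 7/8 = 7/8

H(A) = -[(1/8)·log₂(1/8) + (7/8)·log₂(7/8)]
  = 0.3750 + 0.1686
  = 0.5436 bits
H(B) = -[(1/8)·log₂(1/8) + (7/8)·log₂(7/8)]
  = 0.3750 + 0.1686
  = 0.5436 bits

Maximum possible I(A;B) = min(0.5436, 0.5436) = 0.5436 bits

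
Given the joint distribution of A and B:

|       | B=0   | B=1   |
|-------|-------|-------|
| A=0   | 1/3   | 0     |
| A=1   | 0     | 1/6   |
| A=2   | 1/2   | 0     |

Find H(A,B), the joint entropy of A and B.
H(A,B) = -Σ P(A,B) log₂ P(A,B), summed over the non-zero cells:
H(A,B) = -[(1/3)·log₂(1/3) + (1/6)·log₂(1/6) + (1/2)·log₂(1/2)]
  = 0.5283 + 0.4308 + 0.5000
  = 1.4591 bits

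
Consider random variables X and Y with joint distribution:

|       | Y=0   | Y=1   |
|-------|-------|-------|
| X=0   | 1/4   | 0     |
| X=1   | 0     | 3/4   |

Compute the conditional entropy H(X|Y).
Marginal P(Y) (column sums):
  P(Y=0) = 1/4 + 0 = 1/4
  P(Y=1) = 0 + 3/4 = 3/4

H(X|Y) = -Σ P(X,Y)·log₂ P(X|Y), where P(X|Y) = P(X,Y) / P(Y)
  (cells with P(X,Y) = 0 contribute 0)
  (X=0,Y=0): P(X|Y) = (1/4)/(1/4) = 1;  -(1/4)·log₂(1) = 0.0000
  (X=1,Y=1): P(X|Y) = (3/4)/(3/4) = 1;  -(3/4)·log₂(1) = 0.0000
H(X|Y) = 0.0000 + 0.0000
  = 0.0000 bits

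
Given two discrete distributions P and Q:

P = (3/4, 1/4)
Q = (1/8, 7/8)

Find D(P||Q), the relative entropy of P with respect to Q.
D(P||Q) = Σ P(i) log₂(P(i)/Q(i))
  i=0: (3/4) × log₂((3/4)/(1/8)) = (3/4) × log₂(6) = 1.9387
  i=1: (1/4) × log₂((1/4)/(7/8)) = (1/4) × log₂(2/7) = -0.4518
D(P||Q) = 1.9387 - 0.4518
  = 1.4869 bits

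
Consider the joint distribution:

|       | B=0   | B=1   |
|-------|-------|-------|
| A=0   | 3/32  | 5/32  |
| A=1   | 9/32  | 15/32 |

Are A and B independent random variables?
Marginal P(A) (row sums):
  P(A=0) = 3/32 + 5/32 = 1/4
  P(A=1) = 9/32 + 15/32 = 3/4
Marginal P(B) (column sums):
  P(B=0) = 3/32 + 9/32 = 3/8
  P(B=1) = 5/32 + 15/32 = 5/8

A and B are independent iff P(A=i,B=j) = P(A=i)·P(B=j) for every cell.
  P(A=0)·P(B=0) = 1/4 × 3/8 = 3/32 = P(A=0,B=0) ✓
  P(A=0)·P(B=1) = 1/4 × 5/8 = 5/32 = P(A=0,B=1) ✓
  P(A=1)·P(B=0) = 3/4 × 3/8 = 9/32 = P(A=1,B=0) ✓
  P(A=1)·P(B=1) = 3/4 × 5/8 = 15/32 = P(A=1,B=1) ✓

Yes, A and B are independent: every cell factors, so I(A;B) = 0 bits.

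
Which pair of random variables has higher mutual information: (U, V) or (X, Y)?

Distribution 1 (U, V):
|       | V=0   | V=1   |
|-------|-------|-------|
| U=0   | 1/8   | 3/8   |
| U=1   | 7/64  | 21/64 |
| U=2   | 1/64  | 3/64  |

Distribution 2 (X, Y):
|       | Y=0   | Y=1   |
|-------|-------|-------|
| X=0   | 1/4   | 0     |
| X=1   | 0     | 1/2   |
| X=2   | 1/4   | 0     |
Distribution 1 (U, V):
Marginal P(U) (row sums):
  P(U=0) = 1/8 + 3/8 = 1/2
  P(U=1) = 7/64 + 21/64 = 7/16
  P(U=2) = 1/64 + 3/64 = 1/16
Marginal P(V) (column sums):
  P(V=0) = 1/8 + 7/64 + 1/64 = 1/4
  P(V=1) = 3/8 + 21/64 + 3/64 = 3/4

H(U) = -[(1/2)·log₂(1/2) + (7/16)·log₂(7/16) + (1/16)·log₂(1/16)]
  = 0.5000 + 0.5218 + 0.2500
  = 1.2718 bits
H(V) = -[(1/4)·log₂(1/4) + (3/4)·log₂(3/4)]
  = 0.5000 + 0.3113
  = 0.8113 bits
H(U,V) = -[(1/8)·log₂(1/8) + (3/8)·log₂(3/8) + (7/64)·log₂(7/64) + (21/64)·log₂(21/64) + (1/64)·log₂(1/64) + (3/64)·log₂(3/64)]
  = 0.3750 + 0.5306 + 0.3492 + 0.5275 + 0.0938 + 0.2070
  = 2.0831 bits

I(U;V) = H(U) + H(V) - H(U,V)
  = 1.2718 + 0.8113 - 2.0831
  = 0.0000 bits

Distribution 2 (X, Y):
Marginal P(X) (row sums):
  P(X=0) = 1/4 + 0 = 1/4
  P(X=1) = 0 + 1/2 = 1/2
  P(X=2) = 1/4 + 0 = 1/4
Marginal P(Y) (column sums):
  P(Y=0) = 1/4 + 0 + 1/4 = 1/2
  P(Y=1) = 0 + 1/2 + 0 = 1/2

H(X) = -[(1/4)·log₂(1/4) + (1/2)·log₂(1/2) + (1/4)·log₂(1/4)]
  = 0.5000 + 0.5000 + 0.5000
  = 1.5000 bits
H(Y) = -[(1/2)·log₂(1/2) + (1/2)·log₂(1/2)]
  = 0.5000 + 0.5000
  = 1.0000 bits
H(X,Y) = -[(1/4)·log₂(1/4) + (1/2)·log₂(1/2) + (1/4)·log₂(1/4)]
  = 0.5000 + 0.5000 + 0.5000
  = 1.5000 bits

I(X;Y) = H(X) + H(Y) - H(X,Y)
  = 1.5000 + 1.0000 - 1.5000
  = 1.0000 bits

I(X;Y) = 1.0000 bits > I(U;V) = 0.0000 bits, so (X, Y) has the higher mutual information (stronger dependence).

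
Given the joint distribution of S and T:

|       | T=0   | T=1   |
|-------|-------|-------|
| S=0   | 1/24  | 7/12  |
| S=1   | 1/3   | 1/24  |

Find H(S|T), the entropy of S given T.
Marginal P(T) (column sums):
  P(T=0) = 1/24 + 1/3 = 3/8
  P(T=1) = 7/12 + 1/24 = 5/8

H(S|T) = -Σ P(S,T)·log₂ P(S|T), where P(S|T) = P(S,T) / P(T)
  (S=0,T=0): P(S|T) = (1/24)/(3/8) = 1/9;  -(1/24)·log₂(1/9) = 0.1321
  (S=0,T=1): P(S|T) = (7/12)/(5/8) = 14/15;  -(7/12)·log₂(14/15) = 0.0581
  (S=1,T=0): P(S|T) = (1/3)/(3/8) = 8/9;  -(1/3)·log₂(8/9) = 0.0566
  (S=1,T=1): P(S|T) = (1/24)/(5/8) = 1/15;  -(1/24)·log₂(1/15) = 0.1628
H(S|T) = 0.1321 + 0.0581 + 0.0566 + 0.1628
  = 0.4096 bits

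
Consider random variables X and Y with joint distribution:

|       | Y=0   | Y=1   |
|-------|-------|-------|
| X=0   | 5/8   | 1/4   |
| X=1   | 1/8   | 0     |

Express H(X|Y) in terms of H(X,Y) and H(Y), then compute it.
H(X|Y) = H(X,Y) - H(Y)

Marginal P(Y) (column sums):
  P(Y=0) = 5/8 + 1/8 = 3/4
  P(Y=1) = 1/4 + 0 = 1/4

H(X,Y) = -[(5/8)·log₂(5/8) + (1/4)·log₂(1/4) + (1/8)·log₂(1/8)]
  = 0.4238 + 0.5000 + 0.3750
  = 1.2988 bits
H(Y) = -[(3/4)·log₂(3/4) + (1/4)·log₂(1/4)]
  = 0.3113 + 0.5000
  = 0.8113 bits

H(X|Y) = 1.2988 - 0.8113 = 0.4875 bits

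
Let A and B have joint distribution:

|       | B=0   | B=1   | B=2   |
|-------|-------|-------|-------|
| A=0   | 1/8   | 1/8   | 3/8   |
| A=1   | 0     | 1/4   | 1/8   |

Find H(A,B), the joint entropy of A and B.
H(A,B) = -Σ P(A,B) log₂ P(A,B), summed over the non-zero cells:
H(A,B) = -[(1/8)·log₂(1/8) + (1/8)·log₂(1/8) + (3/8)·log₂(3/8) + (1/4)·log₂(1/4) + (1/8)·log₂(1/8)]
  = 0.3750 + 0.3750 + 0.5306 + 0.5000 + 0.3750
  = 2.1556 bits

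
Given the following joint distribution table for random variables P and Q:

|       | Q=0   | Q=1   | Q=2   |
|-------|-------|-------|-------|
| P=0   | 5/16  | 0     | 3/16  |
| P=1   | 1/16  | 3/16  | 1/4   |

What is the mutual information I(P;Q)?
Marginal P(P) (row sums):
  P(P=0) = 5/16 + 0 + 3/16 = 1/2
  P(P=1) = 1/16 + 3/16 + 1/4 = 1/2
Marginal P(Q) (column sums):
  P(Q=0) = 5/16 + 1/16 = 3/8
  P(Q=1) = 0 + 3/16 = 3/16
  P(Q=2) = 3/16 + 1/4 = 7/16

H(P) = -[(1/2)·log₂(1/2) + (1/2)·log₂(1/2)]
  = 0.5000 + 0.5000
  = 1.0000 bits
H(Q) = -[(3/8)·log₂(3/8) + (3/16)·log₂(3/16) + (7/16)·log₂(7/16)]
  = 0.5306 + 0.4528 + 0.5218
  = 1.5052 bits
H(P,Q) = -[(5/16)·log₂(5/16) + (3/16)·log₂(3/16) + (1/16)·log₂(1/16) + (3/16)·log₂(3/16) + (1/4)·log₂(1/4)]
  = 0.5244 + 0.4528 + 0.2500 + 0.4528 + 0.5000
  = 2.1800 bits

I(P;Q) = H(P) + H(Q) - H(P,Q)
  = 1.0000 + 1.5052 - 2.1800
  = 0.3252 bits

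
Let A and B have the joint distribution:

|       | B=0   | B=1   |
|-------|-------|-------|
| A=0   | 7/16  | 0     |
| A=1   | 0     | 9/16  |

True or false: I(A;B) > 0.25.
Marginal P(A) (row sums):
  P(A=0) = 7/16 + 0 = 7/16
  P(A=1) = 0 + 9/16 = 9/16
Marginal P(B) (column sums):
  P(B=0) = 7/16 + 0 = 7/16
  P(B=1) = 0 + 9/16 = 9/16

H(A) = -[(7/16)·log₂(7/16) + (9/16)·log₂(9/16)]
  = 0.5218 + 0.4669
  = 0.9887 bits
H(B) = -[(7/16)·log₂(7/16) + (9/16)·log₂(9/16)]
  = 0.5218 + 0.4669
  = 0.9887 bits
H(A,B) = -[(7/16)·log₂(7/16) + (9/16)·log₂(9/16)]
  = 0.5218 + 0.4669
  = 0.9887 bits

I(A;B) = H(A) + H(B) - H(A,B)
  = 0.9887 + 0.9887 - 0.9887
  = 0.9887 bits

True. I(A;B) = 0.9887 bits, which is > 0.25 bits.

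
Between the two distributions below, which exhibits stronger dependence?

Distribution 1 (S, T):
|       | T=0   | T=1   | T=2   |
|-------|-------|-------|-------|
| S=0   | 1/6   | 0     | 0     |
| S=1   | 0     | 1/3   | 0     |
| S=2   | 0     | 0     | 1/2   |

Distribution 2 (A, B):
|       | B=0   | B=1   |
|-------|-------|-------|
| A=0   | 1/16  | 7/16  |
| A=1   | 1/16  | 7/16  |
Distribution 1 (S, T):
Marginal P(S) (row sums):
  P(S=0) = 1/6 + 0 + 0 = 1/6
  P(S=1) = 0 + 1/3 + 0 = 1/3
  P(S=2) = 0 + 0 + 1/2 = 1/2
Marginal P(T) (column sums):
  P(T=0) = 1/6 + 0 + 0 = 1/6
  P(T=1) = 0 + 1/3 + 0 = 1/3
  P(T=2) = 0 + 0 + 1/2 = 1/2

H(S) = -[(1/6)·log₂(1/6) + (1/3)·log₂(1/3) + (1/2)·log₂(1/2)]
  = 0.4308 + 0.5283 + 0.5000
  = 1.4591 bits
H(T) = -[(1/6)·log₂(1/6) + (1/3)·log₂(1/3) + (1/2)·log₂(1/2)]
  = 0.4308 + 0.5283 + 0.5000
  = 1.4591 bits
H(S,T) = -[(1/6)·log₂(1/6) + (1/3)·log₂(1/3) + (1/2)·log₂(1/2)]
  = 0.4308 + 0.5283 + 0.5000
  = 1.4591 bits

I(S;T) = H(S) + H(T) - H(S,T)
  = 1.4591 + 1.4591 - 1.4591
  = 1.4591 bits

Distribution 2 (A, B):
Marginal P(A) (row sums):
  P(A=0) = 1/16 + 7/16 = 1/2
  P(A=1) = 1/16 + 7/16 = 1/2
Marginal P(B) (column sums):
  P(B=0) = 1/16 + 1/16 = 1/8
  P(B=1) = 7/16 + 7/16 = 7/8

H(A) = -[(1/2)·log₂(1/2) + (1/2)·log₂(1/2)]
  = 0.5000 + 0.5000
  = 1.0000 bits
H(B) = -[(1/8)·log₂(1/8) + (7/8)·log₂(7/8)]
  = 0.3750 + 0.1686
  = 0.5436 bits
H(A,B) = -[(1/16)·log₂(1/16) + (7/16)·log₂(7/16) + (1/16)·log₂(1/16) + (7/16)·log₂(7/16)]
  = 0.2500 + 0.5218 + 0.2500 + 0.5218
  = 1.5436 bits

I(A;B) = H(A) + H(B) - H(A,B)
  = 1.0000 + 0.5436 - 1.5436
  = 0.0000 bits

I(S;T) = 1.4591 bits > I(A;B) = 0.0000 bits, so (S, T) has the higher mutual information (stronger dependence).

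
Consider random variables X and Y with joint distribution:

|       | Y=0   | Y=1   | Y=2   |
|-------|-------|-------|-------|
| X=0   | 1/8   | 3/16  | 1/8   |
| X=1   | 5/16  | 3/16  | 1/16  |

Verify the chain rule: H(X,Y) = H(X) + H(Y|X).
Left side:
H(X,Y) = -[(1/8)·log₂(1/8) + (3/16)·log₂(3/16) + (1/8)·log₂(1/8) + (5/16)·log₂(5/16) + (3/16)·log₂(3/16) + (1/16)·log₂(1/16)]
  = 0.3750 + 0.4528 + 0.3750 + 0.5244 + 0.4528 + 0.2500
  = 2.4300 bits

Right side:
Marginal P(X) (row sums):
  P(X=0) = 1/8 + 3/16 + 1/8 = 7/16
  P(X=1) = 5/16 + 3/16 + 1/16 = 9/16
H(X) = -[(7/16)·log₂(7/16) + (9/16)·log₂(9/16)]
  = 0.5218 + 0.4669
  = 0.9887 bits
H(Y|X) = -Σ P(X,Y)·log₂ P(Y|X), where P(Y|X) = P(X,Y) / P(X)
  (X=0,Y=0): P(Y|X) = (1/8)/(7/16) = 2/7;  -(1/8)·log₂(2/7) = 0.2259
  (X=0,Y=1): P(Y|X) = (3/16)/(7/16) = 3/7;  -(3/16)·log₂(3/7) = 0.2292
  (X=0,Y=2): P(Y|X) = (1/8)/(7/16) = 2/7;  -(1/8)·log₂(2/7) = 0.2259
  (X=1,Y=0): P(Y|X) = (5/16)/(9/16) = 5/9;  -(5/16)·log₂(5/9) = 0.2650
  (X=1,Y=1): P(Y|X) = (3/16)/(9/16) = 1/3;  -(3/16)·log₂(1/3) = 0.2972
  (X=1,Y=2): P(Y|X) = (1/16)/(9/16) = 1/9;  -(1/16)·log₂(1/9) = 0.1981
H(Y|X) = 0.2259 + 0.2292 + 0.2259 + 0.2650 + 0.2972 + 0.1981
  = 1.4413 bits
H(X) + H(Y|X) = 0.9887 + 1.4413 = 2.4300 bits

Both sides equal 2.4300 bits, so the chain rule holds ✓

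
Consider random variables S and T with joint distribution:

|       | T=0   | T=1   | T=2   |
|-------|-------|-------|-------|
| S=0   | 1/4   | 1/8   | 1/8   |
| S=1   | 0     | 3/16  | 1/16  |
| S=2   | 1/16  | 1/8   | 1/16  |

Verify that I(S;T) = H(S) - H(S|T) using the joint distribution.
Left side, from I(S;T) = H(S) + H(T) - H(S,T):
Marginal P(S) (row sums):
  P(S=0) = 1/4 + 1/8 + 1/8 = 1/2
  P(S=1) = 0 + 3/16 + 1/16 = 1/4
  P(S=2) = 1/16 + 1/8 + 1/16 = 1/4
Marginal P(T) (column sums):
  P(T=0) = 1/4 + 0 + 1/16 = 5/16
  P(T=1) = 1/8 + 3/16 + 1/8 = 7/16
  P(T=2) = 1/8 + 1/16 + 1/16 = 1/4

H(S) = -[(1/2)·log₂(1/2) + (1/4)·log₂(1/4) + (1/4)·log₂(1/4)]
  = 0.5000 + 0.5000 + 0.5000
  = 1.5000 bits
H(T) = -[(5/16)·log₂(5/16) + (7/16)·log₂(7/16) + (1/4)·log₂(1/4)]
  = 0.5244 + 0.5218 + 0.5000
  = 1.5462 bits
H(S,T) = -[(1/4)·log₂(1/4) + (1/8)·log₂(1/8) + (1/8)·log₂(1/8) + (3/16)·log₂(3/16) + (1/16)·log₂(1/16) + (1/16)·log₂(1/16) + (1/8)·log₂(1/8) + (1/16)·log₂(1/16)]
  = 0.5000 + 0.3750 + 0.3750 + 0.4528 + 0.2500 + 0.2500 + 0.3750 + 0.2500
  = 2.8278 bits

I(S;T) = H(S) + H(T) - H(S,T)
  = 1.5000 + 1.5462 - 2.8278
  = 0.2184 bits

Right side, with H(S|T) computed directly from the conditional probabilities:
H(S|T) = -Σ P(S,T)·log₂ P(S|T), where P(S|T) = P(S,T) / P(T)
  (cells with P(S,T) = 0 contribute 0)
  (S=0,T=0): P(S|T) = (1/4)/(5/16) = 4/5;  -(1/4)·log₂(4/5) = 0.0805
  (S=0,T=1): P(S|T) = (1/8)/(7/16) = 2/7;  -(1/8)·log₂(2/7) = 0.2259
  (S=0,T=2): P(S|T) = (1/8)/(1/4) = 1/2;  -(1/8)·log₂(1/2) = 0.1250
  (S=1,T=1): P(S|T) = (3/16)/(7/16) = 3/7;  -(3/16)·log₂(3/7) = 0.2292
  (S=1,T=2): P(S|T) = (1/16)/(1/4) = 1/4;  -(1/16)·log₂(1/4) = 0.1250
  (S=2,T=0): P(S|T) = (1/16)/(5/16) = 1/5;  -(1/16)·log₂(1/5) = 0.1451
  (S=2,T=1): P(S|T) = (1/8)/(7/16) = 2/7;  -(1/8)·log₂(2/7) = 0.2259
  (S=2,T=2): P(S|T) = (1/16)/(1/4) = 1/4;  -(1/16)·log₂(1/4) = 0.1250
H(S|T) = 0.0805 + 0.2259 + 0.1250 + 0.2292 + 0.1250 + 0.1451 + 0.2259 + 0.1250
  = 1.2816 bits
H(S) - H(S|T) = 1.5000 - 1.2816 = 0.2184 bits

Both sides equal 0.2184 bits, so I(S;T) = H(S) - H(S|T) ✓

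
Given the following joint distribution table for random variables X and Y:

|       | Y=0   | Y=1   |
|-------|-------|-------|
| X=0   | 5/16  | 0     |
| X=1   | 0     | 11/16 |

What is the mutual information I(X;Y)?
Marginal P(X) (row sums):
  P(X=0) = 5/16 + 0 = 5/16
  P(X=1) = 0 + 11/16 = 11/16
Marginal P(Y) (column sums):
  P(Y=0) = 5/16 + 0 = 5/16
  P(Y=1) = 0 + 11/16 = 11/16

H(X) = -[(5/16)·log₂(5/16) + (11/16)·log₂(11/16)]
  = 0.5244 + 0.3716
  = 0.8960 bits
H(Y) = -[(5/16)·log₂(5/16) + (11/16)·log₂(11/16)]
  = 0.5244 + 0.3716
  = 0.8960 bits
H(X,Y) = -[(5/16)·log₂(5/16) + (11/16)·log₂(11/16)]
  = 0.5244 + 0.3716
  = 0.8960 bits

I(X;Y) = H(X) + H(Y) - H(X,Y)
  = 0.8960 + 0.8960 - 0.8960
  = 0.8960 bits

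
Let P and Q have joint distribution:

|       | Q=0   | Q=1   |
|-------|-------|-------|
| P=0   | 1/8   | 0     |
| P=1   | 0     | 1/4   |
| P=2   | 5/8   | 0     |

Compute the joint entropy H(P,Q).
H(P,Q) = -Σ P(P,Q) log₂ P(P,Q), summed over the non-zero cells:
H(P,Q) = -[(1/8)·log₂(1/8) + (1/4)·log₂(1/4) + (5/8)·log₂(5/8)]
  = 0.3750 + 0.5000 + 0.4238
  = 1.2988 bits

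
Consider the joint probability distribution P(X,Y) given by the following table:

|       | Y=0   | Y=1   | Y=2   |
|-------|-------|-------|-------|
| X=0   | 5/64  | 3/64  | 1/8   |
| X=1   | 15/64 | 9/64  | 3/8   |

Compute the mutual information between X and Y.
Marginal P(X) (row sums):
  P(X=0) = 5/64 + 3/64 + 1/8 = 1/4
  P(X=1) = 15/64 + 9/64 + 3/8 = 3/4
Marginal P(Y) (column sums):
  P(Y=0) = 5/64 + 15/64 = 5/16
  P(Y=1) = 3/64 + 9/64 = 3/16
  P(Y=2) = 1/8 + 3/8 = 1/2

H(X) = -[(1/4)·log₂(1/4) + (3/4)·log₂(3/4)]
  = 0.5000 + 0.3113
  = 0.8113 bits
H(Y) = -[(5/16)·log₂(5/16) + (3/16)·log₂(3/16) + (1/2)·log₂(1/2)]
  = 0.5244 + 0.4528 + 0.5000
  = 1.4772 bits
H(X,Y) = -[(5/64)·log₂(5/64) + (3/64)·log₂(3/64) + (1/8)·log₂(1/8) + (15/64)·log₂(15/64) + (9/64)·log₂(9/64) + (3/8)·log₂(3/8)]
  = 0.2873 + 0.2070 + 0.3750 + 0.4906 + 0.3980 + 0.5306
  = 2.2885 bits

I(X;Y) = H(X) + H(Y) - H(X,Y)
  = 0.8113 + 1.4772 - 2.2885
  = 0.0000 bits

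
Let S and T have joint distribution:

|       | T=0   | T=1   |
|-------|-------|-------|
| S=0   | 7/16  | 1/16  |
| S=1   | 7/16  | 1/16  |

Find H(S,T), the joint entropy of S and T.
H(S,T) = -Σ P(S,T) log₂ P(S,T), summed over the non-zero cells:
H(S,T) = -[(7/16)·log₂(7/16) + (1/16)·log₂(1/16) + (7/16)·log₂(7/16) + (1/16)·log₂(1/16)]
  = 0.5218 + 0.2500 + 0.5218 + 0.2500
  = 1.5436 bits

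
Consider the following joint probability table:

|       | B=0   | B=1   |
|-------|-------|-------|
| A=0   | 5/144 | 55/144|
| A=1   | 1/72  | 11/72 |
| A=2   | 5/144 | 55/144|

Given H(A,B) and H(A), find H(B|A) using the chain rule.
From the chain rule: H(A,B) = H(A) + H(B|A)
Therefore: H(B|A) = H(A,B) - H(A)

H(A,B) = -[(5/144)·log₂(5/144) + (55/144)·log₂(55/144) + (1/72)·log₂(1/72) + (11/72)·log₂(11/72) + (5/144)·log₂(5/144) + (55/144)·log₂(55/144)]
  = 0.1683 + 0.5304 + 0.0857 + 0.4141 + 0.1683 + 0.5304
  = 1.8972 bits
Marginal P(A) (row sums):
  P(A=0) = 5/144 + 55/144 = 5/12
  P(A=1) = 1/72 + 11/72 = 1/6
  P(A=2) = 5/144 + 55/144 = 5/12
H(A) = -[(5/12)·log₂(5/12) + (1/6)·log₂(1/6) + (5/12)·log₂(5/12)]
  = 0.5263 + 0.4308 + 0.5263
  = 1.4834 bits

H(B|A) = 1.8972 - 1.4834 = 0.4138 bits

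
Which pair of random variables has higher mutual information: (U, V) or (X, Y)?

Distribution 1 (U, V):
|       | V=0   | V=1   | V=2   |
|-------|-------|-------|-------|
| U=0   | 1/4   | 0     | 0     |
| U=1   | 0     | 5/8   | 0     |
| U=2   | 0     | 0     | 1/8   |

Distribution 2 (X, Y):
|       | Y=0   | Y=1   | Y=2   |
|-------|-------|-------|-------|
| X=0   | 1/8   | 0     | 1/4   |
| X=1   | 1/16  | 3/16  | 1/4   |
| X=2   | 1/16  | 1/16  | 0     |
Distribution 1 (U, V):
Marginal P(U) (row sums):
  P(U=0) = 1/4 + 0 + 0 = 1/4
  P(U=1) = 0 + 5/8 + 0 = 5/8
  P(U=2) = 0 + 0 + 1/8 = 1/8
Marginal P(V) (column sums):
  P(V=0) = 1/4 + 0 + 0 = 1/4
  P(V=1) = 0 + 5/8 + 0 = 5/8
  P(V=2) = 0 + 0 + 1/8 = 1/8

H(U) = -[(1/4)·log₂(1/4) + (5/8)·log₂(5/8) + (1/8)·log₂(1/8)]
  = 0.5000 + 0.4238 + 0.3750
  = 1.2988 bits
H(V) = -[(1/4)·log₂(1/4) + (5/8)·log₂(5/8) + (1/8)·log₂(1/8)]
  = 0.5000 + 0.4238 + 0.3750
  = 1.2988 bits
H(U,V) = -[(1/4)·log₂(1/4) + (5/8)·log₂(5/8) + (1/8)·log₂(1/8)]
  = 0.5000 + 0.4238 + 0.3750
  = 1.2988 bits

I(U;V) = H(U) + H(V) - H(U,V)
  = 1.2988 + 1.2988 - 1.2988
  = 1.2988 bits

Distribution 2 (X, Y):
Marginal P(X) (row sums):
  P(X=0) = 1/8 + 0 + 1/4 = 3/8
  P(X=1) = 1/16 + 3/16 + 1/4 = 1/2
  P(X=2) = 1/16 + 1/16 + 0 = 1/8
Marginal P(Y) (column sums):
  P(Y=0) = 1/8 + 1/16 + 1/16 = 1/4
  P(Y=1) = 0 + 3/16 + 1/16 = 1/4
  P(Y=2) = 1/4 + 1/4 + 0 = 1/2

H(X) = -[(3/8)·log₂(3/8) + (1/2)·log₂(1/2) + (1/8)·log₂(1/8)]
  = 0.5306 + 0.5000 + 0.3750
  = 1.4056 bits
H(Y) = -[(1/4)·log₂(1/4) + (1/4)·log₂(1/4) + (1/2)·log₂(1/2)]
  = 0.5000 + 0.5000 + 0.5000
  = 1.5000 bits
H(X,Y) = -[(1/8)·log₂(1/8) + (1/4)·log₂(1/4) + (1/16)·log₂(1/16) + (3/16)·log₂(3/16) + (1/4)·log₂(1/4) + (1/16)·log₂(1/16) + (1/16)·log₂(1/16)]
  = 0.3750 + 0.5000 + 0.2500 + 0.4528 + 0.5000 + 0.2500 + 0.2500
  = 2.5778 bits

I(X;Y) = H(X) + H(Y) - H(X,Y)
  = 1.4056 + 1.5000 - 2.5778
  = 0.3278 bits

I(U;V) = 1.2988 bits > I(X;Y) = 0.3278 bits, so (U, V) has the higher mutual information (stronger dependence).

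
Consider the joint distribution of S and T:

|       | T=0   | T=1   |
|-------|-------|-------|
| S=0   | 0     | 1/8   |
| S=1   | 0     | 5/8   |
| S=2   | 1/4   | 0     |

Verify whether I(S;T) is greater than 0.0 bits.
Marginal P(S) (row sums):
  P(S=0) = 0 + 1/8 = 1/8
  P(S=1) = 0 + 5/8 = 5/8
  P(S=2) = 1/4 + 0 = 1/4
Marginal P(T) (column sums):
  P(T=0) = 0 + 0 + 1/4 = 1/4
  P(T=1) = 1/8 + 5/8 + 0 = 3/4

H(S) = -[(1/8)·log₂(1/8) + (5/8)·log₂(5/8) + (1/4)·log₂(1/4)]
  = 0.3750 + 0.4238 + 0.5000
  = 1.2988 bits
H(T) = -[(1/4)·log₂(1/4) + (3/4)·log₂(3/4)]
  = 0.5000 + 0.3113
  = 0.8113 bits
H(S,T) = -[(1/8)·log₂(1/8) + (5/8)·log₂(5/8) + (1/4)·log₂(1/4)]
  = 0.3750 + 0.4238 + 0.5000
  = 1.2988 bits

I(S;T) = H(S) + H(T) - H(S,T)
  = 1.2988 + 0.8113 - 1.2988
  = 0.8113 bits

Yes. I(S;T) = 0.8113 bits, which is > 0.0 bits.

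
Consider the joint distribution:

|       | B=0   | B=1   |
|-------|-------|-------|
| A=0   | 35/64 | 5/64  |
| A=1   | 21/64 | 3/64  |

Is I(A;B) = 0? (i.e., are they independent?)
Marginal P(A) (row sums):
  P(A=0) = 35/64 + 5/64 = 5/8
  P(A=1) = 21/64 + 3/64 = 3/8
Marginal P(B) (column sums):
  P(B=0) = 35/64 + 21/64 = 7/8
  P(B=1) = 5/64 + 3/64 = 1/8

A and B are independent iff P(A=i,B=j) = P(A=i)·P(B=j) for every cell.
  P(A=0)·P(B=0) = 5/8 × 7/8 = 35/64 = P(A=0,B=0) ✓
  P(A=0)·P(B=1) = 5/8 × 1/8 = 5/64 = P(A=0,B=1) ✓
  P(A=1)·P(B=0) = 3/8 × 7/8 = 21/64 = P(A=1,B=0) ✓
  P(A=1)·P(B=1) = 3/8 × 1/8 = 3/64 = P(A=1,B=1) ✓

Yes, A and B are independent: every cell factors, so I(A;B) = 0 bits.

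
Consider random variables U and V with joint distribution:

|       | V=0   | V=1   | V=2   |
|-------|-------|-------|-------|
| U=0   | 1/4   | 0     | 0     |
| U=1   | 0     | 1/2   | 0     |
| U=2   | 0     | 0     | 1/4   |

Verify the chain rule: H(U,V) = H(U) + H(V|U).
Left side:
H(U,V) = -[(1/4)·log₂(1/4) + (1/2)·log₂(1/2) + (1/4)·log₂(1/4)]
  = 0.5000 + 0.5000 + 0.5000
  = 1.5000 bits

Right side:
Marginal P(U) (row sums):
  P(U=0) = 1/4 + 0 + 0 = 1/4
  P(U=1) = 0 + 1/2 + 0 = 1/2
  P(U=2) = 0 + 0 + 1/4 = 1/4
H(U) = -[(1/4)·log₂(1/4) + (1/2)·log₂(1/2) + (1/4)·log₂(1/4)]
  = 0.5000 + 0.5000 + 0.5000
  = 1.5000 bits
H(V|U) = -Σ P(U,V)·log₂ P(V|U), where P(V|U) = P(U,V) / P(U)
  (cells with P(U,V) = 0 contribute 0)
  (U=0,V=0): P(V|U) = (1/4)/(1/4) = 1;  -(1/4)·log₂(1) = 0.0000
  (U=1,V=1): P(V|U) = (1/2)/(1/2) = 1;  -(1/2)·log₂(1) = 0.0000
  (U=2,V=2): P(V|U) = (1/4)/(1/4) = 1;  -(1/4)·log₂(1) = 0.0000
H(V|U) = 0.0000 + 0.0000 + 0.0000
  = 0.0000 bits
H(U) + H(V|U) = 1.5000 + 0.0000 = 1.5000 bits

Both sides equal 1.5000 bits, so the chain rule holds ✓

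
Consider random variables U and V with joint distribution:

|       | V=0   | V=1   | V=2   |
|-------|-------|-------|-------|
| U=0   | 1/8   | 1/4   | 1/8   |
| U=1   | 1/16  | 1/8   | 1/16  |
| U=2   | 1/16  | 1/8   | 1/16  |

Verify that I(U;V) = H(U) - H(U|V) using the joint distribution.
Left side, from I(U;V) = H(U) + H(V) - H(U,V):
Marginal P(U) (row sums):
  P(U=0) = 1/8 + 1/4 + 1/8 = 1/2
  P(U=1) = 1/16 + 1/8 + 1/16 = 1/4
  P(U=2) = 1/16 + 1/8 + 1/16 = 1/4
Marginal P(V) (column sums):
  P(V=0) = 1/8 + 1/16 + 1/16 = 1/4
  P(V=1) = 1/4 + 1/8 + 1/8 = 1/2
  P(V=2) = 1/8 + 1/16 + 1/16 = 1/4

H(U) = -[(1/2)·log₂(1/2) + (1/4)·log₂(1/4) + (1/4)·log₂(1/4)]
  = 0.5000 + 0.5000 + 0.5000
  = 1.5000 bits
H(V) = -[(1/4)·log₂(1/4) + (1/2)·log₂(1/2) + (1/4)·log₂(1/4)]
  = 0.5000 + 0.5000 + 0.5000
  = 1.5000 bits
H(U,V) = -[(1/8)·log₂(1/8) + (1/4)·log₂(1/4) + (1/8)·log₂(1/8) + (1/16)·log₂(1/16) + (1/8)·log₂(1/8) + (1/16)·log₂(1/16) + (1/16)·log₂(1/16) + (1/8)·log₂(1/8) + (1/16)·log₂(1/16)]
  = 0.3750 + 0.5000 + 0.3750 + 0.2500 + 0.3750 + 0.2500 + 0.2500 + 0.3750 + 0.2500
  = 3.0000 bits

I(U;V) = H(U) + H(V) - H(U,V)
  = 1.5000 + 1.5000 - 3.0000
  = 0.0000 bits

Right side, with H(U|V) computed directly from the conditional probabilities:
H(U|V) = -Σ P(U,V)·log₂ P(U|V), where P(U|V) = P(U,V) / P(V)
  (U=0,V=0): P(U|V) = (1/8)/(1/4) = 1/2;  -(1/8)·log₂(1/2) = 0.1250
  (U=0,V=1): P(U|V) = (1/4)/(1/2) = 1/2;  -(1/4)·log₂(1/2) = 0.2500
  (U=0,V=2): P(U|V) = (1/8)/(1/4) = 1/2;  -(1/8)·log₂(1/2) = 0.1250
  (U=1,V=0): P(U|V) = (1/16)/(1/4) = 1/4;  -(1/16)·log₂(1/4) = 0.1250
  (U=1,V=1): P(U|V) = (1/8)/(1/2) = 1/4;  -(1/8)·log₂(1/4) = 0.2500
  (U=1,V=2): P(U|V) = (1/16)/(1/4) = 1/4;  -(1/16)·log₂(1/4) = 0.1250
  (U=2,V=0): P(U|V) = (1/16)/(1/4) = 1/4;  -(1/16)·log₂(1/4) = 0.1250
  (U=2,V=1): P(U|V) = (1/8)/(1/2) = 1/4;  -(1/8)·log₂(1/4) = 0.2500
  (U=2,V=2): P(U|V) = (1/16)/(1/4) = 1/4;  -(1/16)·log₂(1/4) = 0.1250
H(U|V) = 0.1250 + 0.2500 + 0.1250 + 0.1250 + 0.2500 + 0.1250 + 0.1250 + 0.2500 + 0.1250
  = 1.5000 bits
H(U) - H(U|V) = 1.5000 - 1.5000 = 0.0000 bits

Both sides equal 0.0000 bits, so I(U;V) = H(U) - H(U|V) ✓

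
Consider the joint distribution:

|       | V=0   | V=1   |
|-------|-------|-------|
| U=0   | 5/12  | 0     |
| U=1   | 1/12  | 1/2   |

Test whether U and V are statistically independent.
Marginal P(U) (row sums):
  P(U=0) = 5/12 + 0 = 5/12
  P(U=1) = 1/12 + 1/2 = 7/12
Marginal P(V) (column sums):
  P(V=0) = 5/12 + 1/12 = 1/2
  P(V=1) = 0 + 1/2 = 1/2

U and V are independent iff P(U=i,V=j) = P(U=i)·P(V=j) for every cell.
  P(U=0)·P(V=0) = 5/12 × 1/2 = 5/24, but P(U=0,V=0) = 5/12 ✗

No, U and V are not independent. Quantitatively, I(U;V) > 0:

H(U) = -[(5/12)·log₂(5/12) + (7/12)·log₂(7/12)]
  = 0.5263 + 0.4536
  = 0.9799 bits
H(V) = -[(1/2)·log₂(1/2) + (1/2)·log₂(1/2)]
  = 0.5000 + 0.5000
  = 1.0000 bits
H(U,V) = -[(5/12)·log₂(5/12) + (1/12)·log₂(1/12) + (1/2)·log₂(1/2)]
  = 0.5263 + 0.2987 + 0.5000
  = 1.3250 bits
I(U;V) = H(U) + H(V) - H(U,V) = 0.9799 + 1.0000 - 1.3250 = 0.6549 bits > 0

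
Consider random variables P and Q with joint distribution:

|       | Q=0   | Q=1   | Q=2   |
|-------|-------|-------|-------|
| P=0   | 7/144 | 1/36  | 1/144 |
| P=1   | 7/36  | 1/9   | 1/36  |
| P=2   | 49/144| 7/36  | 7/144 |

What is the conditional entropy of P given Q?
Marginal P(Q) (column sums):
  P(Q=0) = 7/144 + 7/36 + 49/144 = 7/12
  P(Q=1) = 1/36 + 1/9 + 7/36 = 1/3
  P(Q=2) = 1/144 + 1/36 + 7/144 = 1/12

H(P|Q) = -Σ P(P,Q)·log₂ P(P|Q), where P(P|Q) = P(P,Q) / P(Q)
  (P=0,Q=0): P(P|Q) = (7/144)/(7/12) = 1/12;  -(7/144)·log₂(1/12) = 0.1743
  (P=0,Q=1): P(P|Q) = (1/36)/(1/3) = 1/12;  -(1/36)·log₂(1/12) = 0.0996
  (P=0,Q=2): P(P|Q) = (1/144)/(1/12) = 1/12;  -(1/144)·log₂(1/12) = 0.0249
  (P=1,Q=0): P(P|Q) = (7/36)/(7/12) = 1/3;  -(7/36)·log₂(1/3) = 0.3082
  (P=1,Q=1): P(P|Q) = (1/9)/(1/3) = 1/3;  -(1/9)·log₂(1/3) = 0.1761
  (P=1,Q=2): P(P|Q) = (1/36)/(1/12) = 1/3;  -(1/36)·log₂(1/3) = 0.0440
  (P=2,Q=0): P(P|Q) = (49/144)/(7/12) = 7/12;  -(49/144)·log₂(7/12) = 0.2646
  (P=2,Q=1): P(P|Q) = (7/36)/(1/3) = 7/12;  -(7/36)·log₂(7/12) = 0.1512
  (P=2,Q=2): P(P|Q) = (7/144)/(1/12) = 7/12;  -(7/144)·log₂(7/12) = 0.0378
H(P|Q) = 0.1743 + 0.0996 + 0.0249 + 0.3082 + 0.1761 + 0.0440 + 0.2646 + 0.1512 + 0.0378
  = 1.2807 bits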